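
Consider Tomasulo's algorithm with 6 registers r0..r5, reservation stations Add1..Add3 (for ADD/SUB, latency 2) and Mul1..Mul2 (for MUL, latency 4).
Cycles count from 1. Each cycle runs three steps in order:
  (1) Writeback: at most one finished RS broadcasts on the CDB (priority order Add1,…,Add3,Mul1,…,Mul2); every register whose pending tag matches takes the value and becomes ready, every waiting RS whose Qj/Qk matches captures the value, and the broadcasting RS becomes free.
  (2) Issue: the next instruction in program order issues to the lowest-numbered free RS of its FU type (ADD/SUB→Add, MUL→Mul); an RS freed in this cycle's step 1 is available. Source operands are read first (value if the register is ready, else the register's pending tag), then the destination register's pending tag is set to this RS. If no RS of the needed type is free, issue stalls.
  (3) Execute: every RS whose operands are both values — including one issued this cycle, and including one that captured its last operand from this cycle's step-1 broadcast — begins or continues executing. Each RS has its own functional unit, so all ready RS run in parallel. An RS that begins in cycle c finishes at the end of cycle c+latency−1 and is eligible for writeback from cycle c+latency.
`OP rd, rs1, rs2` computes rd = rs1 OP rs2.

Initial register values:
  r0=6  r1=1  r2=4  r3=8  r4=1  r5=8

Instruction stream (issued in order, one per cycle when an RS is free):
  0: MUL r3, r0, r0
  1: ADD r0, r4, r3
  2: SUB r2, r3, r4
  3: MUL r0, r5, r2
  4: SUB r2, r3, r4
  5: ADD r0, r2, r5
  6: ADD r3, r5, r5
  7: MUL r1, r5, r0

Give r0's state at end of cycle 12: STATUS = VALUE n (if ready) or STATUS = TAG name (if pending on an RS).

STATUS = VALUE 43

  c1: issue MUL r3<-Mul1  regs: r0:6,r1:1,r2:4,r3:Mul1,r4:1,r5:8
  c2: issue ADD r0<-Add1  regs: r0:Add1,r1:1,r2:4,r3:Mul1,r4:1,r5:8
  c3: issue SUB r2<-Add2  regs: r0:Add1,r1:1,r2:Add2,r3:Mul1,r4:1,r5:8
  c4: issue MUL r0<-Mul2  regs: r0:Mul2,r1:1,r2:Add2,r3:Mul1,r4:1,r5:8
  c5: CDB Mul1=36; issue SUB r2<-Add3  regs: r0:Mul2,r1:1,r2:Add3,r3:36,r4:1,r5:8
  c6: stall  regs: r0:Mul2,r1:1,r2:Add3,r3:36,r4:1,r5:8
  c7: CDB Add1=37; issue ADD r0<-Add1  regs: r0:Add1,r1:1,r2:Add3,r3:36,r4:1,r5:8
  c8: CDB Add2=35; issue ADD r3<-Add2  regs: r0:Add1,r1:1,r2:Add3,r3:Add2,r4:1,r5:8
  c9: CDB Add3=35; issue MUL r1<-Mul1  regs: r0:Add1,r1:Mul1,r2:35,r3:Add2,r4:1,r5:8
  c10: CDB Add2=16  regs: r0:Add1,r1:Mul1,r2:35,r3:16,r4:1,r5:8
  c11: CDB Add1=43  regs: r0:43,r1:Mul1,r2:35,r3:16,r4:1,r5:8
  c12: CDB Mul2=280  regs: r0:43,r1:Mul1,r2:35,r3:16,r4:1,r5:8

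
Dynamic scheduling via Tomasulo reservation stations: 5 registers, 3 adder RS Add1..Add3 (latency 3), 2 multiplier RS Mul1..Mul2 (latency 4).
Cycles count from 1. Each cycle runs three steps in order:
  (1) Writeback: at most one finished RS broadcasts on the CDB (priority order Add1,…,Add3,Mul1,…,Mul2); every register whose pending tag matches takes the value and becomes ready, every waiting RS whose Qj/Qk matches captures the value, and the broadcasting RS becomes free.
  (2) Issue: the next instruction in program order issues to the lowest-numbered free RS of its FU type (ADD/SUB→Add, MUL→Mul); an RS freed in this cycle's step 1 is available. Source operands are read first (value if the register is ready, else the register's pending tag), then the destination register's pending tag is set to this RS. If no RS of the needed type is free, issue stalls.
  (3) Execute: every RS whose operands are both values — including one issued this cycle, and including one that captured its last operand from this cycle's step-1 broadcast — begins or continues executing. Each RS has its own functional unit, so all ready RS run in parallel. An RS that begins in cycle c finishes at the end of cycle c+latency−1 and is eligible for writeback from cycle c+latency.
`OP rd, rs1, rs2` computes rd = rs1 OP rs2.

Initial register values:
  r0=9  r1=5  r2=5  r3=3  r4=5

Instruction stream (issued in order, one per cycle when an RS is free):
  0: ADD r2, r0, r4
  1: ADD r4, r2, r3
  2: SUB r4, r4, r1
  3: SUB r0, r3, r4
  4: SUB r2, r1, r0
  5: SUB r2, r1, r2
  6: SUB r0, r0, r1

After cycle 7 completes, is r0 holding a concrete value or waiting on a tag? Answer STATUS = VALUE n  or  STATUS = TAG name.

STATUS = TAG Add1

c1: issue ADD r2<-Add1 | r0:9,r1:5,r2:Add1,r3:3,r4:5
c2: issue ADD r4<-Add2 | r0:9,r1:5,r2:Add1,r3:3,r4:Add2
c3: issue SUB r4<-Add3 | r0:9,r1:5,r2:Add1,r3:3,r4:Add3
c4: CDB Add1=14; issue SUB r0<-Add1 | r0:Add1,r1:5,r2:14,r3:3,r4:Add3
c5: stall | r0:Add1,r1:5,r2:14,r3:3,r4:Add3
c6: stall | r0:Add1,r1:5,r2:14,r3:3,r4:Add3
c7: CDB Add2=17; issue SUB r2<-Add2 | r0:Add1,r1:5,r2:Add2,r3:3,r4:Add3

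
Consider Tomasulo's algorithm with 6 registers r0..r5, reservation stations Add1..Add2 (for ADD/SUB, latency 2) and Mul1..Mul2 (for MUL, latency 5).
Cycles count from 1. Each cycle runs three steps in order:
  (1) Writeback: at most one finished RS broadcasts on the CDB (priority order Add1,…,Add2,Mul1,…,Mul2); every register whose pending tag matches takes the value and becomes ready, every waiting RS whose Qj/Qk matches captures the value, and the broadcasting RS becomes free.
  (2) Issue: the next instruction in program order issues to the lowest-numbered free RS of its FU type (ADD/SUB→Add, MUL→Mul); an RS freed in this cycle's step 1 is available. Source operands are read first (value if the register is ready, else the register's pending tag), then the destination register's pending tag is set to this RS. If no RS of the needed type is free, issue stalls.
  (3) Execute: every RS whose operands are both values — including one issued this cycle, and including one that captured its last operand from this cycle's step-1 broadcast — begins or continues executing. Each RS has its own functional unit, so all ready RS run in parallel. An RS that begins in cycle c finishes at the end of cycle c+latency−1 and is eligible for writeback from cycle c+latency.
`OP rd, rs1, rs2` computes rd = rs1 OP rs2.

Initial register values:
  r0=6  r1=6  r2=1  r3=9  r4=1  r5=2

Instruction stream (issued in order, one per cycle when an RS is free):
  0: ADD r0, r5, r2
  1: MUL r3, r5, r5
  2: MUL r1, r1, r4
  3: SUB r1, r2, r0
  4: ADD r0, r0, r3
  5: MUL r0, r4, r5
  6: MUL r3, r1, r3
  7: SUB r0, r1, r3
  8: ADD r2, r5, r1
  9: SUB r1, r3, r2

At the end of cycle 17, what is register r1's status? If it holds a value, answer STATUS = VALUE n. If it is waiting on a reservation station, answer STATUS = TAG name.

  c1: issue ADD r0<-Add1  regs: r0:Add1,r1:6,r2:1,r3:9,r4:1,r5:2
  c2: issue MUL r3<-Mul1  regs: r0:Add1,r1:6,r2:1,r3:Mul1,r4:1,r5:2
  c3: CDB Add1=3; issue MUL r1<-Mul2  regs: r0:3,r1:Mul2,r2:1,r3:Mul1,r4:1,r5:2
  c4: issue SUB r1<-Add1  regs: r0:3,r1:Add1,r2:1,r3:Mul1,r4:1,r5:2
  c5: issue ADD r0<-Add2  regs: r0:Add2,r1:Add1,r2:1,r3:Mul1,r4:1,r5:2
  c6: CDB Add1=-2; stall  regs: r0:Add2,r1:-2,r2:1,r3:Mul1,r4:1,r5:2
  c7: CDB Mul1=4; issue MUL r0<-Mul1  regs: r0:Mul1,r1:-2,r2:1,r3:4,r4:1,r5:2
  c8: CDB Mul2=6; issue MUL r3<-Mul2  regs: r0:Mul1,r1:-2,r2:1,r3:Mul2,r4:1,r5:2
  c9: CDB Add2=7; issue SUB r0<-Add1  regs: r0:Add1,r1:-2,r2:1,r3:Mul2,r4:1,r5:2
  c10: issue ADD r2<-Add2  regs: r0:Add1,r1:-2,r2:Add2,r3:Mul2,r4:1,r5:2
  c11: stall  regs: r0:Add1,r1:-2,r2:Add2,r3:Mul2,r4:1,r5:2
  c12: CDB Add2=0; issue SUB r1<-Add2  regs: r0:Add1,r1:Add2,r2:0,r3:Mul2,r4:1,r5:2
  c13: CDB Mul1=2  regs: r0:Add1,r1:Add2,r2:0,r3:Mul2,r4:1,r5:2
  c14: CDB Mul2=-8  regs: r0:Add1,r1:Add2,r2:0,r3:-8,r4:1,r5:2
  c15: -  regs: r0:Add1,r1:Add2,r2:0,r3:-8,r4:1,r5:2
  c16: CDB Add1=6  regs: r0:6,r1:Add2,r2:0,r3:-8,r4:1,r5:2
  c17: CDB Add2=-8  regs: r0:6,r1:-8,r2:0,r3:-8,r4:1,r5:2

STATUS = VALUE -8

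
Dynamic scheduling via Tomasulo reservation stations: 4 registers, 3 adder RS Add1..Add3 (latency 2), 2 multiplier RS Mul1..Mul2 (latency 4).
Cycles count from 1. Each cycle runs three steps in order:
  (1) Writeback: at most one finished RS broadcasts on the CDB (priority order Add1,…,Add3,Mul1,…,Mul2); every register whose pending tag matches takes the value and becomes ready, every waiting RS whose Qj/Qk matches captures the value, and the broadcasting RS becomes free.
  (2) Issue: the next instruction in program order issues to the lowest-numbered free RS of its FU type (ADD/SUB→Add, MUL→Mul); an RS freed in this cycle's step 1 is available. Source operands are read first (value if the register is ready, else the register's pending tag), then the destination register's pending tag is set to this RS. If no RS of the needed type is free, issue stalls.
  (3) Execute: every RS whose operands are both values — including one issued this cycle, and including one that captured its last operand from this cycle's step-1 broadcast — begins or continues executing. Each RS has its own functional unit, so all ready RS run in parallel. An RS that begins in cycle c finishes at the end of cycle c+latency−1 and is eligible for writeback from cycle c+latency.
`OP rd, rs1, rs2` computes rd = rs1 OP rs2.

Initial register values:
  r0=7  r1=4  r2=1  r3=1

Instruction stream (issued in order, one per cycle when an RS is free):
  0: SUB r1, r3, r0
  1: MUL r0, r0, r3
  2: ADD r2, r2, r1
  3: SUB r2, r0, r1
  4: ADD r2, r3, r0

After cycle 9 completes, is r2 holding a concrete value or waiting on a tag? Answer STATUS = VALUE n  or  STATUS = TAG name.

c1: issue SUB r1<-Add1 | r0:7,r1:Add1,r2:1,r3:1
c2: issue MUL r0<-Mul1 | r0:Mul1,r1:Add1,r2:1,r3:1
c3: CDB Add1=-6; issue ADD r2<-Add1 | r0:Mul1,r1:-6,r2:Add1,r3:1
c4: issue SUB r2<-Add2 | r0:Mul1,r1:-6,r2:Add2,r3:1
c5: CDB Add1=-5; issue ADD r2<-Add1 | r0:Mul1,r1:-6,r2:Add1,r3:1
c6: CDB Mul1=7 | r0:7,r1:-6,r2:Add1,r3:1
c7: - | r0:7,r1:-6,r2:Add1,r3:1
c8: CDB Add1=8 | r0:7,r1:-6,r2:8,r3:1
c9: CDB Add2=13 | r0:7,r1:-6,r2:8,r3:1

STATUS = VALUE 8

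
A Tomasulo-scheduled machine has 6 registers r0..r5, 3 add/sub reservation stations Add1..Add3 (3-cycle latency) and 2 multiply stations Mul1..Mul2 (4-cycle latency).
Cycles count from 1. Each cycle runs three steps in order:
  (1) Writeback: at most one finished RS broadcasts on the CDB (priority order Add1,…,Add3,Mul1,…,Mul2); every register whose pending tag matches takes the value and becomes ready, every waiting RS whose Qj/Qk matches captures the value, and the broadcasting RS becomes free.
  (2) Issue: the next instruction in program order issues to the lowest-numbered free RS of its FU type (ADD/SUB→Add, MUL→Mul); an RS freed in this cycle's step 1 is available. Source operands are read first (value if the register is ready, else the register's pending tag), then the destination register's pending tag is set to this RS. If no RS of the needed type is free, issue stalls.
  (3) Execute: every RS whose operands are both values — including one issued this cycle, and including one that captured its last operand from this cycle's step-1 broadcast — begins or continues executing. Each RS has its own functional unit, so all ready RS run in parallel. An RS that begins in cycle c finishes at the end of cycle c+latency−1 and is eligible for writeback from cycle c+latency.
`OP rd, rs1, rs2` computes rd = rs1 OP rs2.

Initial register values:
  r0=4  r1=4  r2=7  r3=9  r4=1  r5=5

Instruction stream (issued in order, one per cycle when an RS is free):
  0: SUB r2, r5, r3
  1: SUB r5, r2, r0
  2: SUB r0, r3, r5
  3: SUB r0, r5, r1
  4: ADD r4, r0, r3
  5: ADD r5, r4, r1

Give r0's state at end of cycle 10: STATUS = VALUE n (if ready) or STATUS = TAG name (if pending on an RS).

STATUS = VALUE -12

  c1: issue SUB r2<-Add1  regs: r0:4,r1:4,r2:Add1,r3:9,r4:1,r5:5
  c2: issue SUB r5<-Add2  regs: r0:4,r1:4,r2:Add1,r3:9,r4:1,r5:Add2
  c3: issue SUB r0<-Add3  regs: r0:Add3,r1:4,r2:Add1,r3:9,r4:1,r5:Add2
  c4: CDB Add1=-4; issue SUB r0<-Add1  regs: r0:Add1,r1:4,r2:-4,r3:9,r4:1,r5:Add2
  c5: stall  regs: r0:Add1,r1:4,r2:-4,r3:9,r4:1,r5:Add2
  c6: stall  regs: r0:Add1,r1:4,r2:-4,r3:9,r4:1,r5:Add2
  c7: CDB Add2=-8; issue ADD r4<-Add2  regs: r0:Add1,r1:4,r2:-4,r3:9,r4:Add2,r5:-8
  c8: stall  regs: r0:Add1,r1:4,r2:-4,r3:9,r4:Add2,r5:-8
  c9: stall  regs: r0:Add1,r1:4,r2:-4,r3:9,r4:Add2,r5:-8
  c10: CDB Add1=-12; issue ADD r5<-Add1  regs: r0:-12,r1:4,r2:-4,r3:9,r4:Add2,r5:Add1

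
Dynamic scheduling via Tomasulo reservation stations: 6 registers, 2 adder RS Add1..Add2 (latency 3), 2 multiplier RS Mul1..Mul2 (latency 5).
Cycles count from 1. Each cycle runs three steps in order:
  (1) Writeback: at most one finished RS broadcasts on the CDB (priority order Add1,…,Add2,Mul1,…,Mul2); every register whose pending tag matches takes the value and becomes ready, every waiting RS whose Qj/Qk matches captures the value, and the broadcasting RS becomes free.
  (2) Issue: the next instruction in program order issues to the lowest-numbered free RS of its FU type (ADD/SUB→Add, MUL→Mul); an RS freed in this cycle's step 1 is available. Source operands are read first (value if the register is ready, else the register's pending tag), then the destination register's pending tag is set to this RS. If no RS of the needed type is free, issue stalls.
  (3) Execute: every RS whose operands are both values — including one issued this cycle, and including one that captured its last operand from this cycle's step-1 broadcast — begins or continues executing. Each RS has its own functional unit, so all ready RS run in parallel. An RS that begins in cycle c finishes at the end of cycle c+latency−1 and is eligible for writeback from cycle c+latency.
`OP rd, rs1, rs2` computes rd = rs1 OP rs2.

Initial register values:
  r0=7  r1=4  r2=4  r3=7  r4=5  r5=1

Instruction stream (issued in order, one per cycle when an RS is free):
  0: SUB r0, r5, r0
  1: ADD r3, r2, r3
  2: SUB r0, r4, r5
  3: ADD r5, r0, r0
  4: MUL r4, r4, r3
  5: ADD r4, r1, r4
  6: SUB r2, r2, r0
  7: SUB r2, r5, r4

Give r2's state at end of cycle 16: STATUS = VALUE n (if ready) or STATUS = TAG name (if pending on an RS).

  c1: issue SUB r0<-Add1  regs: r0:Add1,r1:4,r2:4,r3:7,r4:5,r5:1
  c2: issue ADD r3<-Add2  regs: r0:Add1,r1:4,r2:4,r3:Add2,r4:5,r5:1
  c3: stall  regs: r0:Add1,r1:4,r2:4,r3:Add2,r4:5,r5:1
  c4: CDB Add1=-6; issue SUB r0<-Add1  regs: r0:Add1,r1:4,r2:4,r3:Add2,r4:5,r5:1
  c5: CDB Add2=11; issue ADD r5<-Add2  regs: r0:Add1,r1:4,r2:4,r3:11,r4:5,r5:Add2
  c6: issue MUL r4<-Mul1  regs: r0:Add1,r1:4,r2:4,r3:11,r4:Mul1,r5:Add2
  c7: CDB Add1=4; issue ADD r4<-Add1  regs: r0:4,r1:4,r2:4,r3:11,r4:Add1,r5:Add2
  c8: stall  regs: r0:4,r1:4,r2:4,r3:11,r4:Add1,r5:Add2
  c9: stall  regs: r0:4,r1:4,r2:4,r3:11,r4:Add1,r5:Add2
  c10: CDB Add2=8; issue SUB r2<-Add2  regs: r0:4,r1:4,r2:Add2,r3:11,r4:Add1,r5:8
  c11: CDB Mul1=55; stall  regs: r0:4,r1:4,r2:Add2,r3:11,r4:Add1,r5:8
  c12: stall  regs: r0:4,r1:4,r2:Add2,r3:11,r4:Add1,r5:8
  c13: CDB Add2=0; issue SUB r2<-Add2  regs: r0:4,r1:4,r2:Add2,r3:11,r4:Add1,r5:8
  c14: CDB Add1=59  regs: r0:4,r1:4,r2:Add2,r3:11,r4:59,r5:8
  c15: -  regs: r0:4,r1:4,r2:Add2,r3:11,r4:59,r5:8
  c16: -  regs: r0:4,r1:4,r2:Add2,r3:11,r4:59,r5:8

STATUS = TAG Add2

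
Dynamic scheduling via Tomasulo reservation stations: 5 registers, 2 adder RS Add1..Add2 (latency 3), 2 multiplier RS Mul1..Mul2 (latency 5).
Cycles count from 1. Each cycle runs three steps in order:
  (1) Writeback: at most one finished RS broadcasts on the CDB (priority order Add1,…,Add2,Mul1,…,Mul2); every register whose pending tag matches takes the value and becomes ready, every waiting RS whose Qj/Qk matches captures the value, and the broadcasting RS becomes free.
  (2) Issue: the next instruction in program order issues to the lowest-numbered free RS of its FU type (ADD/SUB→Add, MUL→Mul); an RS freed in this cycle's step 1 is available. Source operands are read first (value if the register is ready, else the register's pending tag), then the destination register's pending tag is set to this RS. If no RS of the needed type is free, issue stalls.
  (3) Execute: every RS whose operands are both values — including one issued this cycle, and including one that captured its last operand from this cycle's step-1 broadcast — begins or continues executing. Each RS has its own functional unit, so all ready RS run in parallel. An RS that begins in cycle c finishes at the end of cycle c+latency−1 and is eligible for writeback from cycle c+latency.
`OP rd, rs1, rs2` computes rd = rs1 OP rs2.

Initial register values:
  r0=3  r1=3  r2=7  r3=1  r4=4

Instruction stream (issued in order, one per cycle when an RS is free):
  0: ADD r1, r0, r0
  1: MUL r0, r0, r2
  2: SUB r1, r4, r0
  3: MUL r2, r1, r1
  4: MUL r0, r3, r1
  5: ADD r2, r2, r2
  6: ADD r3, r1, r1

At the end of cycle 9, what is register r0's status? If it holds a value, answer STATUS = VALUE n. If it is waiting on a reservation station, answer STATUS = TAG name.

STATUS = TAG Mul1

  c1: issue ADD r1<-Add1  regs: r0:3,r1:Add1,r2:7,r3:1,r4:4
  c2: issue MUL r0<-Mul1  regs: r0:Mul1,r1:Add1,r2:7,r3:1,r4:4
  c3: issue SUB r1<-Add2  regs: r0:Mul1,r1:Add2,r2:7,r3:1,r4:4
  c4: CDB Add1=6; issue MUL r2<-Mul2  regs: r0:Mul1,r1:Add2,r2:Mul2,r3:1,r4:4
  c5: stall  regs: r0:Mul1,r1:Add2,r2:Mul2,r3:1,r4:4
  c6: stall  regs: r0:Mul1,r1:Add2,r2:Mul2,r3:1,r4:4
  c7: CDB Mul1=21; issue MUL r0<-Mul1  regs: r0:Mul1,r1:Add2,r2:Mul2,r3:1,r4:4
  c8: issue ADD r2<-Add1  regs: r0:Mul1,r1:Add2,r2:Add1,r3:1,r4:4
  c9: stall  regs: r0:Mul1,r1:Add2,r2:Add1,r3:1,r4:4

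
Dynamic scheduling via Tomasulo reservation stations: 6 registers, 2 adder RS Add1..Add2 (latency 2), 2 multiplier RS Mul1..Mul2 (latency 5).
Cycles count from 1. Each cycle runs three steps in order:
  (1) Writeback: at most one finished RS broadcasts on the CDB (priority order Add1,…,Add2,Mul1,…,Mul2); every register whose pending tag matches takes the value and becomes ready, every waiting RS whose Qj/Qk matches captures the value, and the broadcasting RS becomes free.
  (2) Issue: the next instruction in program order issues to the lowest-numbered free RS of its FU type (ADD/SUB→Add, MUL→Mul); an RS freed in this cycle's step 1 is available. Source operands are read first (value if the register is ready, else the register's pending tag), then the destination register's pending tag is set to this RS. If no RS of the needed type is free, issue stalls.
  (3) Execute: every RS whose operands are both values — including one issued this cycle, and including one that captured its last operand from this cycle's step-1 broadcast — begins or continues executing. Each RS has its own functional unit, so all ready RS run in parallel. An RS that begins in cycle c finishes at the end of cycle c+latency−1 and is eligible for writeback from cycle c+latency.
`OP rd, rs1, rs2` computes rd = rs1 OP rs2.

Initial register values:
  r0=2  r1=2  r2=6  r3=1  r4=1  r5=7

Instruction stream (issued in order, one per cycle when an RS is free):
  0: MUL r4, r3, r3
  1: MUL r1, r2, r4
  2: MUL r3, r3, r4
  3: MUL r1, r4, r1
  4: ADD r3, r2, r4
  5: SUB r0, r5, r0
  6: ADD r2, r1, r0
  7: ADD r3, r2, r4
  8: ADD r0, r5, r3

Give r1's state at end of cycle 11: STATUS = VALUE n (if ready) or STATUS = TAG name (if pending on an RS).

STATUS = TAG Mul1

  c1: issue MUL r4<-Mul1  regs: r0:2,r1:2,r2:6,r3:1,r4:Mul1,r5:7
  c2: issue MUL r1<-Mul2  regs: r0:2,r1:Mul2,r2:6,r3:1,r4:Mul1,r5:7
  c3: stall  regs: r0:2,r1:Mul2,r2:6,r3:1,r4:Mul1,r5:7
  c4: stall  regs: r0:2,r1:Mul2,r2:6,r3:1,r4:Mul1,r5:7
  c5: stall  regs: r0:2,r1:Mul2,r2:6,r3:1,r4:Mul1,r5:7
  c6: CDB Mul1=1; issue MUL r3<-Mul1  regs: r0:2,r1:Mul2,r2:6,r3:Mul1,r4:1,r5:7
  c7: stall  regs: r0:2,r1:Mul2,r2:6,r3:Mul1,r4:1,r5:7
  c8: stall  regs: r0:2,r1:Mul2,r2:6,r3:Mul1,r4:1,r5:7
  c9: stall  regs: r0:2,r1:Mul2,r2:6,r3:Mul1,r4:1,r5:7
  c10: stall  regs: r0:2,r1:Mul2,r2:6,r3:Mul1,r4:1,r5:7
  c11: CDB Mul1=1; issue MUL r1<-Mul1  regs: r0:2,r1:Mul1,r2:6,r3:1,r4:1,r5:7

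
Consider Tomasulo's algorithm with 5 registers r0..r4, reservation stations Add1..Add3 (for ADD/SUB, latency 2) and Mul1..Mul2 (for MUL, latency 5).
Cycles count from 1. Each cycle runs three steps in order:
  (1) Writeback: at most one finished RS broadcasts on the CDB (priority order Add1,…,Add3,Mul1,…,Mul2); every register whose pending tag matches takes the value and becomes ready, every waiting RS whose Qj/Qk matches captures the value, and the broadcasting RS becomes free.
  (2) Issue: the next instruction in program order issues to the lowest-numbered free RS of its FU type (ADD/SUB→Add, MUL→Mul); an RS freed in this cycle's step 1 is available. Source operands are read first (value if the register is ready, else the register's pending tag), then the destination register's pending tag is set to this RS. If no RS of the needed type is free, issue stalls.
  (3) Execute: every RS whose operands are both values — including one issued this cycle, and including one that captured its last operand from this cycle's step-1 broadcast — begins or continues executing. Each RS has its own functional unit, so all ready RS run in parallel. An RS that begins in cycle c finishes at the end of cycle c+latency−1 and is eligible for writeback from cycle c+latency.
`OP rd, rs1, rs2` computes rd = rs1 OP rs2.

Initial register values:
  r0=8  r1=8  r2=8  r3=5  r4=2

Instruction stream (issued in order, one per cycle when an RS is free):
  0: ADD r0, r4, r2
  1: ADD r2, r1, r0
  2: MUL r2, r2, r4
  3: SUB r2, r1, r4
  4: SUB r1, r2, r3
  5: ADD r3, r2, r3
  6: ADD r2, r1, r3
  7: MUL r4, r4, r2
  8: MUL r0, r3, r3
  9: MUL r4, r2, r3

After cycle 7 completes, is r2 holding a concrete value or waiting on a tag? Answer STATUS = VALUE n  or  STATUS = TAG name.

STATUS = TAG Add3

  c1: issue ADD r0<-Add1  regs: r0:Add1,r1:8,r2:8,r3:5,r4:2
  c2: issue ADD r2<-Add2  regs: r0:Add1,r1:8,r2:Add2,r3:5,r4:2
  c3: CDB Add1=10; issue MUL r2<-Mul1  regs: r0:10,r1:8,r2:Mul1,r3:5,r4:2
  c4: issue SUB r2<-Add1  regs: r0:10,r1:8,r2:Add1,r3:5,r4:2
  c5: CDB Add2=18; issue SUB r1<-Add2  regs: r0:10,r1:Add2,r2:Add1,r3:5,r4:2
  c6: CDB Add1=6; issue ADD r3<-Add1  regs: r0:10,r1:Add2,r2:6,r3:Add1,r4:2
  c7: issue ADD r2<-Add3  regs: r0:10,r1:Add2,r2:Add3,r3:Add1,r4:2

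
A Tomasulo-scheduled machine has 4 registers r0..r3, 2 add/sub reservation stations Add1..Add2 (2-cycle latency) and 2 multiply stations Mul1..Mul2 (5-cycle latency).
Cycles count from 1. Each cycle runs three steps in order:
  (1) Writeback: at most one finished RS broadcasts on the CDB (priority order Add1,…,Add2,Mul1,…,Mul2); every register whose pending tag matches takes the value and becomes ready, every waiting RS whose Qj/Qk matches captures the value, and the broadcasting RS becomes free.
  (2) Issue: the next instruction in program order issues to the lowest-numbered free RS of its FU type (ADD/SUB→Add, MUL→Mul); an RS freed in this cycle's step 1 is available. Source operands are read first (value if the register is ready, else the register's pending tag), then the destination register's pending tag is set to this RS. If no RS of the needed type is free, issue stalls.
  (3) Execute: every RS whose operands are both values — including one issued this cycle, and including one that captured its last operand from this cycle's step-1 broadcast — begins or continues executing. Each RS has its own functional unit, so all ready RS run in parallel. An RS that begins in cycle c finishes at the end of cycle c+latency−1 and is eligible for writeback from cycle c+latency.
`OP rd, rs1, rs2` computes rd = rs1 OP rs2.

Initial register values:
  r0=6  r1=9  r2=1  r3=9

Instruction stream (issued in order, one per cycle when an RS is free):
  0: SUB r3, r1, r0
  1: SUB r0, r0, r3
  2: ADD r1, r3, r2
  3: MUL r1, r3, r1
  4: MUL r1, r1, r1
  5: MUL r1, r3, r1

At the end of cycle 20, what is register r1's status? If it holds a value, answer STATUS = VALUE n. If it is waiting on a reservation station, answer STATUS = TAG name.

STATUS = VALUE 432

c1: issue SUB r3<-Add1 | r0:6,r1:9,r2:1,r3:Add1
c2: issue SUB r0<-Add2 | r0:Add2,r1:9,r2:1,r3:Add1
c3: CDB Add1=3; issue ADD r1<-Add1 | r0:Add2,r1:Add1,r2:1,r3:3
c4: issue MUL r1<-Mul1 | r0:Add2,r1:Mul1,r2:1,r3:3
c5: CDB Add1=4; issue MUL r1<-Mul2 | r0:Add2,r1:Mul2,r2:1,r3:3
c6: CDB Add2=3; stall | r0:3,r1:Mul2,r2:1,r3:3
c7: stall | r0:3,r1:Mul2,r2:1,r3:3
c8: stall | r0:3,r1:Mul2,r2:1,r3:3
c9: stall | r0:3,r1:Mul2,r2:1,r3:3
c10: CDB Mul1=12; issue MUL r1<-Mul1 | r0:3,r1:Mul1,r2:1,r3:3
c11: - | r0:3,r1:Mul1,r2:1,r3:3
c12: - | r0:3,r1:Mul1,r2:1,r3:3
c13: - | r0:3,r1:Mul1,r2:1,r3:3
c14: - | r0:3,r1:Mul1,r2:1,r3:3
c15: CDB Mul2=144 | r0:3,r1:Mul1,r2:1,r3:3
c16: - | r0:3,r1:Mul1,r2:1,r3:3
c17: - | r0:3,r1:Mul1,r2:1,r3:3
c18: - | r0:3,r1:Mul1,r2:1,r3:3
c19: - | r0:3,r1:Mul1,r2:1,r3:3
c20: CDB Mul1=432 | r0:3,r1:432,r2:1,r3:3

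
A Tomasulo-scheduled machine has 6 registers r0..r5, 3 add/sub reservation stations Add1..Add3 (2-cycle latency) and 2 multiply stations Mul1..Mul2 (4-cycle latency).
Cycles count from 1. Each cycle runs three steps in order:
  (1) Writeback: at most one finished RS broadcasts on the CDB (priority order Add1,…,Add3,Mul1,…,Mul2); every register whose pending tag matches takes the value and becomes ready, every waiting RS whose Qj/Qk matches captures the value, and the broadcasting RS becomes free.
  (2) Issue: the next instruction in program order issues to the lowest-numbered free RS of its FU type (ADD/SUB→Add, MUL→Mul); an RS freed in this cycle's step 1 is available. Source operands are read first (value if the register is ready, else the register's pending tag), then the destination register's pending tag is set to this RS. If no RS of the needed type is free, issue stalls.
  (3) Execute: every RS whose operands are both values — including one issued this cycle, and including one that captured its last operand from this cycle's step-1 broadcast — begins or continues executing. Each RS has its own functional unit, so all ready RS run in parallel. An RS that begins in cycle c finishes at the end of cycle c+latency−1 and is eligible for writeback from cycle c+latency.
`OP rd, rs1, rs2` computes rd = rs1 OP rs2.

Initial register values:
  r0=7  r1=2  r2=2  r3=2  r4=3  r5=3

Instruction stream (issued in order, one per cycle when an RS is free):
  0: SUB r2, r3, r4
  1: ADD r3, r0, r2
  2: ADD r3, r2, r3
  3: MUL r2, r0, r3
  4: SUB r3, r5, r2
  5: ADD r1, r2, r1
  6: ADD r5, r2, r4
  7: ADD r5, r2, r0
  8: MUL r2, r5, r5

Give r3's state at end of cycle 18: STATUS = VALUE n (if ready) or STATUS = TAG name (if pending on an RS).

  c1: issue SUB r2<-Add1  regs: r0:7,r1:2,r2:Add1,r3:2,r4:3,r5:3
  c2: issue ADD r3<-Add2  regs: r0:7,r1:2,r2:Add1,r3:Add2,r4:3,r5:3
  c3: CDB Add1=-1; issue ADD r3<-Add1  regs: r0:7,r1:2,r2:-1,r3:Add1,r4:3,r5:3
  c4: issue MUL r2<-Mul1  regs: r0:7,r1:2,r2:Mul1,r3:Add1,r4:3,r5:3
  c5: CDB Add2=6; issue SUB r3<-Add2  regs: r0:7,r1:2,r2:Mul1,r3:Add2,r4:3,r5:3
  c6: issue ADD r1<-Add3  regs: r0:7,r1:Add3,r2:Mul1,r3:Add2,r4:3,r5:3
  c7: CDB Add1=5; issue ADD r5<-Add1  regs: r0:7,r1:Add3,r2:Mul1,r3:Add2,r4:3,r5:Add1
  c8: stall  regs: r0:7,r1:Add3,r2:Mul1,r3:Add2,r4:3,r5:Add1
  c9: stall  regs: r0:7,r1:Add3,r2:Mul1,r3:Add2,r4:3,r5:Add1
  c10: stall  regs: r0:7,r1:Add3,r2:Mul1,r3:Add2,r4:3,r5:Add1
  c11: CDB Mul1=35; stall  regs: r0:7,r1:Add3,r2:35,r3:Add2,r4:3,r5:Add1
  c12: stall  regs: r0:7,r1:Add3,r2:35,r3:Add2,r4:3,r5:Add1
  c13: CDB Add1=38; issue ADD r5<-Add1  regs: r0:7,r1:Add3,r2:35,r3:Add2,r4:3,r5:Add1
  c14: CDB Add2=-32; issue MUL r2<-Mul1  regs: r0:7,r1:Add3,r2:Mul1,r3:-32,r4:3,r5:Add1
  c15: CDB Add1=42  regs: r0:7,r1:Add3,r2:Mul1,r3:-32,r4:3,r5:42
  c16: CDB Add3=37  regs: r0:7,r1:37,r2:Mul1,r3:-32,r4:3,r5:42
  c17: -  regs: r0:7,r1:37,r2:Mul1,r3:-32,r4:3,r5:42
  c18: -  regs: r0:7,r1:37,r2:Mul1,r3:-32,r4:3,r5:42

STATUS = VALUE -32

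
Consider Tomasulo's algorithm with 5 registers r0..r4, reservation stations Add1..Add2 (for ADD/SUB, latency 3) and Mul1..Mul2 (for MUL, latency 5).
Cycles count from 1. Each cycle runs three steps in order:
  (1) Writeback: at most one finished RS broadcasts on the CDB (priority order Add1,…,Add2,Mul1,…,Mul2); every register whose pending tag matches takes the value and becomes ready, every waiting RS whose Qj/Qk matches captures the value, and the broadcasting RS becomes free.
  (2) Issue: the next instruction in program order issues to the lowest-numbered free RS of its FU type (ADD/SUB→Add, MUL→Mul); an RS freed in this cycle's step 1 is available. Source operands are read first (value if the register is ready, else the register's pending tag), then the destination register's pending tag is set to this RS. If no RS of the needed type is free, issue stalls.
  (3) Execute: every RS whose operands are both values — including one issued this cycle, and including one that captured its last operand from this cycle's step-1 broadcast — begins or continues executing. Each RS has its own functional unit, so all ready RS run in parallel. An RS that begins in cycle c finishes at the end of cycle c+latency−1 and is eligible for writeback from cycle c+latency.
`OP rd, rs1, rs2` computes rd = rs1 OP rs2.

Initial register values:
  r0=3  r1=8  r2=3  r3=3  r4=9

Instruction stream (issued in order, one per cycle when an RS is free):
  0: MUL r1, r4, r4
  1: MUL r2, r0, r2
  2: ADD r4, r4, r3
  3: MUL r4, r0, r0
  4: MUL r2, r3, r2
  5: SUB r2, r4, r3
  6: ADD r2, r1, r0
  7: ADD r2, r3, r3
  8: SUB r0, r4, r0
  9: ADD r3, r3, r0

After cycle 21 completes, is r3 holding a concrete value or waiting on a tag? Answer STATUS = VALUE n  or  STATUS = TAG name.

cycle 1: issue MUL r1<-Mul1 // r0:3,r1:Mul1,r2:3,r3:3,r4:9
cycle 2: issue MUL r2<-Mul2 // r0:3,r1:Mul1,r2:Mul2,r3:3,r4:9
cycle 3: issue ADD r4<-Add1 // r0:3,r1:Mul1,r2:Mul2,r3:3,r4:Add1
cycle 4: stall // r0:3,r1:Mul1,r2:Mul2,r3:3,r4:Add1
cycle 5: stall // r0:3,r1:Mul1,r2:Mul2,r3:3,r4:Add1
cycle 6: CDB Add1=12; stall // r0:3,r1:Mul1,r2:Mul2,r3:3,r4:12
cycle 7: CDB Mul1=81; issue MUL r4<-Mul1 // r0:3,r1:81,r2:Mul2,r3:3,r4:Mul1
cycle 8: CDB Mul2=9; issue MUL r2<-Mul2 // r0:3,r1:81,r2:Mul2,r3:3,r4:Mul1
cycle 9: issue SUB r2<-Add1 // r0:3,r1:81,r2:Add1,r3:3,r4:Mul1
cycle 10: issue ADD r2<-Add2 // r0:3,r1:81,r2:Add2,r3:3,r4:Mul1
cycle 11: stall // r0:3,r1:81,r2:Add2,r3:3,r4:Mul1
cycle 12: CDB Mul1=9; stall // r0:3,r1:81,r2:Add2,r3:3,r4:9
cycle 13: CDB Add2=84; issue ADD r2<-Add2 // r0:3,r1:81,r2:Add2,r3:3,r4:9
cycle 14: CDB Mul2=27; stall // r0:3,r1:81,r2:Add2,r3:3,r4:9
cycle 15: CDB Add1=6; issue SUB r0<-Add1 // r0:Add1,r1:81,r2:Add2,r3:3,r4:9
cycle 16: CDB Add2=6; issue ADD r3<-Add2 // r0:Add1,r1:81,r2:6,r3:Add2,r4:9
cycle 17: - // r0:Add1,r1:81,r2:6,r3:Add2,r4:9
cycle 18: CDB Add1=6 // r0:6,r1:81,r2:6,r3:Add2,r4:9
cycle 19: - // r0:6,r1:81,r2:6,r3:Add2,r4:9
cycle 20: - // r0:6,r1:81,r2:6,r3:Add2,r4:9
cycle 21: CDB Add2=9 // r0:6,r1:81,r2:6,r3:9,r4:9

STATUS = VALUE 9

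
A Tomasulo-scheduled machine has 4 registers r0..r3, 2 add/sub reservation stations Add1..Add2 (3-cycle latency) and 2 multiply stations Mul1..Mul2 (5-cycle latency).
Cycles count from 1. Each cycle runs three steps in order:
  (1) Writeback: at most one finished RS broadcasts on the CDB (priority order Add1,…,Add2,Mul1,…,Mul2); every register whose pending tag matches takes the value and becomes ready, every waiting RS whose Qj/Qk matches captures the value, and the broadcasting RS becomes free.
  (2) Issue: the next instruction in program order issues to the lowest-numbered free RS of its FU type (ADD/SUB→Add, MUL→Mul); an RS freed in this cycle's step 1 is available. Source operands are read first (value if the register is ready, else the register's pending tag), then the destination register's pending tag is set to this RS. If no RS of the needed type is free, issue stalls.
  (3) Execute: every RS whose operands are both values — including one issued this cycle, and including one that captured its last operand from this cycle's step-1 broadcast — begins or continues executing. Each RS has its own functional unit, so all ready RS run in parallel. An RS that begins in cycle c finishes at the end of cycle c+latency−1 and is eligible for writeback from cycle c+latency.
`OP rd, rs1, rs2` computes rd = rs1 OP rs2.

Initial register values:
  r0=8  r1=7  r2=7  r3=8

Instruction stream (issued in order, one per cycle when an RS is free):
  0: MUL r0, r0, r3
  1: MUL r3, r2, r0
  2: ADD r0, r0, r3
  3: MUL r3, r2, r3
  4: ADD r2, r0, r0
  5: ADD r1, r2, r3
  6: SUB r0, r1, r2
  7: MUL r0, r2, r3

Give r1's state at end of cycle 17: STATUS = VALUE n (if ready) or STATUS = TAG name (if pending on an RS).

c1: issue MUL r0<-Mul1 | r0:Mul1,r1:7,r2:7,r3:8
c2: issue MUL r3<-Mul2 | r0:Mul1,r1:7,r2:7,r3:Mul2
c3: issue ADD r0<-Add1 | r0:Add1,r1:7,r2:7,r3:Mul2
c4: stall | r0:Add1,r1:7,r2:7,r3:Mul2
c5: stall | r0:Add1,r1:7,r2:7,r3:Mul2
c6: CDB Mul1=64; issue MUL r3<-Mul1 | r0:Add1,r1:7,r2:7,r3:Mul1
c7: issue ADD r2<-Add2 | r0:Add1,r1:7,r2:Add2,r3:Mul1
c8: stall | r0:Add1,r1:7,r2:Add2,r3:Mul1
c9: stall | r0:Add1,r1:7,r2:Add2,r3:Mul1
c10: stall | r0:Add1,r1:7,r2:Add2,r3:Mul1
c11: CDB Mul2=448; stall | r0:Add1,r1:7,r2:Add2,r3:Mul1
c12: stall | r0:Add1,r1:7,r2:Add2,r3:Mul1
c13: stall | r0:Add1,r1:7,r2:Add2,r3:Mul1
c14: CDB Add1=512; issue ADD r1<-Add1 | r0:512,r1:Add1,r2:Add2,r3:Mul1
c15: stall | r0:512,r1:Add1,r2:Add2,r3:Mul1
c16: CDB Mul1=3136; stall | r0:512,r1:Add1,r2:Add2,r3:3136
c17: CDB Add2=1024; issue SUB r0<-Add2 | r0:Add2,r1:Add1,r2:1024,r3:3136

STATUS = TAG Add1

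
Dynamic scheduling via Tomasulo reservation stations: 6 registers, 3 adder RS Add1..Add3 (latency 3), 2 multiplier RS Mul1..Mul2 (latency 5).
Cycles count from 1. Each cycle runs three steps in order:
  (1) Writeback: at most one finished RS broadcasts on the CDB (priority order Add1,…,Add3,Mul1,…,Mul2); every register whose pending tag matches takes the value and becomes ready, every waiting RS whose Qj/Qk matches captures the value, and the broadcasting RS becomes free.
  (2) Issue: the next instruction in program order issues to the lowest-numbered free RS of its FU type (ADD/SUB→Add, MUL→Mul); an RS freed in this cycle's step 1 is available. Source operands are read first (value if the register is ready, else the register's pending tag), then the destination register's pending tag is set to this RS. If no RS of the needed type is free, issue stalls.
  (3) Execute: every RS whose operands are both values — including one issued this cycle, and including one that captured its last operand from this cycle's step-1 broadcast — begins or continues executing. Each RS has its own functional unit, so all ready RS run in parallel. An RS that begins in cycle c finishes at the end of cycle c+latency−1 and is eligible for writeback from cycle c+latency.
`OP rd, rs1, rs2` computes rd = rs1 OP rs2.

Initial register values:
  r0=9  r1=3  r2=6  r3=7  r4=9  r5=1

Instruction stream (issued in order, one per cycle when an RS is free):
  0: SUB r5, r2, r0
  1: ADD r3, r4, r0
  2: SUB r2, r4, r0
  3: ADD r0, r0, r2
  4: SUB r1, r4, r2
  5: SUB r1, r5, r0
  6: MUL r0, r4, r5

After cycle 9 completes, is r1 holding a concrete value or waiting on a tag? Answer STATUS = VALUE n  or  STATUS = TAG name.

c1: issue SUB r5<-Add1 | r0:9,r1:3,r2:6,r3:7,r4:9,r5:Add1
c2: issue ADD r3<-Add2 | r0:9,r1:3,r2:6,r3:Add2,r4:9,r5:Add1
c3: issue SUB r2<-Add3 | r0:9,r1:3,r2:Add3,r3:Add2,r4:9,r5:Add1
c4: CDB Add1=-3; issue ADD r0<-Add1 | r0:Add1,r1:3,r2:Add3,r3:Add2,r4:9,r5:-3
c5: CDB Add2=18; issue SUB r1<-Add2 | r0:Add1,r1:Add2,r2:Add3,r3:18,r4:9,r5:-3
c6: CDB Add3=0; issue SUB r1<-Add3 | r0:Add1,r1:Add3,r2:0,r3:18,r4:9,r5:-3
c7: issue MUL r0<-Mul1 | r0:Mul1,r1:Add3,r2:0,r3:18,r4:9,r5:-3
c8: - | r0:Mul1,r1:Add3,r2:0,r3:18,r4:9,r5:-3
c9: CDB Add1=9 | r0:Mul1,r1:Add3,r2:0,r3:18,r4:9,r5:-3

STATUS = TAG Add3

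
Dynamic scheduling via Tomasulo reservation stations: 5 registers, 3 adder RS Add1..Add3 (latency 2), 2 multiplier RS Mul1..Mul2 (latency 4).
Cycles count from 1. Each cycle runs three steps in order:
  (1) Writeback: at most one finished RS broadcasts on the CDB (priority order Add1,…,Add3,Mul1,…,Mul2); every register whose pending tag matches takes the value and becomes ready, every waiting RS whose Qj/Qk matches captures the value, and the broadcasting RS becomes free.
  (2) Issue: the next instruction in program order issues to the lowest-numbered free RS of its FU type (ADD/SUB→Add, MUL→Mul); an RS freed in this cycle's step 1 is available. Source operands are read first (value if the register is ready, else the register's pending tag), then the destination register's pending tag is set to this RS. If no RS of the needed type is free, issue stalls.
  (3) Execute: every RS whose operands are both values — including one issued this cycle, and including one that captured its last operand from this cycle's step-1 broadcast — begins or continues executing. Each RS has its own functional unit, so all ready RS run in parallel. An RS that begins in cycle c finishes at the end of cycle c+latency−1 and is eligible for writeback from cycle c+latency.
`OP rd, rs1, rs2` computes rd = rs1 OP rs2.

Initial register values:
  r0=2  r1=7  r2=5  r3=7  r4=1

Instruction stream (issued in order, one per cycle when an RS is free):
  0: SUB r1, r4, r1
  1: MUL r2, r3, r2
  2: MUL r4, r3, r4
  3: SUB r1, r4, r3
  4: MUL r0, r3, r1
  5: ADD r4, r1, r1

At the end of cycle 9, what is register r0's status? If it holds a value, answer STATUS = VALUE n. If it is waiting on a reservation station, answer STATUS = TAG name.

STATUS = TAG Mul1

cycle 1: issue SUB r1<-Add1 // r0:2,r1:Add1,r2:5,r3:7,r4:1
cycle 2: issue MUL r2<-Mul1 // r0:2,r1:Add1,r2:Mul1,r3:7,r4:1
cycle 3: CDB Add1=-6; issue MUL r4<-Mul2 // r0:2,r1:-6,r2:Mul1,r3:7,r4:Mul2
cycle 4: issue SUB r1<-Add1 // r0:2,r1:Add1,r2:Mul1,r3:7,r4:Mul2
cycle 5: stall // r0:2,r1:Add1,r2:Mul1,r3:7,r4:Mul2
cycle 6: CDB Mul1=35; issue MUL r0<-Mul1 // r0:Mul1,r1:Add1,r2:35,r3:7,r4:Mul2
cycle 7: CDB Mul2=7; issue ADD r4<-Add2 // r0:Mul1,r1:Add1,r2:35,r3:7,r4:Add2
cycle 8: - // r0:Mul1,r1:Add1,r2:35,r3:7,r4:Add2
cycle 9: CDB Add1=0 // r0:Mul1,r1:0,r2:35,r3:7,r4:Add2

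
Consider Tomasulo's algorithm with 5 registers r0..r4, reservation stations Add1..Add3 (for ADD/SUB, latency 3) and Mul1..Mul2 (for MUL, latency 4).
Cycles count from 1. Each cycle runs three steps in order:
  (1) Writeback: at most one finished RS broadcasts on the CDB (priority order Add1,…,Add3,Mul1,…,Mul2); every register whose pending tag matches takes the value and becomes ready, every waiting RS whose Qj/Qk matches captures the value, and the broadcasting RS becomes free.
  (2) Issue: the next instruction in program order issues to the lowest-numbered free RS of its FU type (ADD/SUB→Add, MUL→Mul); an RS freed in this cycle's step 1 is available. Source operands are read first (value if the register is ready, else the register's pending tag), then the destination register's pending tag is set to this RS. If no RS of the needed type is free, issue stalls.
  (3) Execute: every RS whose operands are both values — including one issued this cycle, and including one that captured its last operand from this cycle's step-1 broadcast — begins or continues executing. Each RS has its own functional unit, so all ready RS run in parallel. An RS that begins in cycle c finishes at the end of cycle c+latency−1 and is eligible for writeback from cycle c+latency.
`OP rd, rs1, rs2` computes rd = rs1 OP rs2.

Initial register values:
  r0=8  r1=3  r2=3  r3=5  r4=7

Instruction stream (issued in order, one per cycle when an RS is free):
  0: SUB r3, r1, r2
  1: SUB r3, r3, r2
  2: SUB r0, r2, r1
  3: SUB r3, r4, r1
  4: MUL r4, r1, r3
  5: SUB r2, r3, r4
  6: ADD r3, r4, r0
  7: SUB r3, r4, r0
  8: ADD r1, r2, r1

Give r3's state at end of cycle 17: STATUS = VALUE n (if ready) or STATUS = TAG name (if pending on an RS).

STATUS = VALUE 12

  c1: issue SUB r3<-Add1  regs: r0:8,r1:3,r2:3,r3:Add1,r4:7
  c2: issue SUB r3<-Add2  regs: r0:8,r1:3,r2:3,r3:Add2,r4:7
  c3: issue SUB r0<-Add3  regs: r0:Add3,r1:3,r2:3,r3:Add2,r4:7
  c4: CDB Add1=0; issue SUB r3<-Add1  regs: r0:Add3,r1:3,r2:3,r3:Add1,r4:7
  c5: issue MUL r4<-Mul1  regs: r0:Add3,r1:3,r2:3,r3:Add1,r4:Mul1
  c6: CDB Add3=0; issue SUB r2<-Add3  regs: r0:0,r1:3,r2:Add3,r3:Add1,r4:Mul1
  c7: CDB Add1=4; issue ADD r3<-Add1  regs: r0:0,r1:3,r2:Add3,r3:Add1,r4:Mul1
  c8: CDB Add2=-3; issue SUB r3<-Add2  regs: r0:0,r1:3,r2:Add3,r3:Add2,r4:Mul1
  c9: stall  regs: r0:0,r1:3,r2:Add3,r3:Add2,r4:Mul1
  c10: stall  regs: r0:0,r1:3,r2:Add3,r3:Add2,r4:Mul1
  c11: CDB Mul1=12; stall  regs: r0:0,r1:3,r2:Add3,r3:Add2,r4:12
  c12: stall  regs: r0:0,r1:3,r2:Add3,r3:Add2,r4:12
  c13: stall  regs: r0:0,r1:3,r2:Add3,r3:Add2,r4:12
  c14: CDB Add1=12; issue ADD r1<-Add1  regs: r0:0,r1:Add1,r2:Add3,r3:Add2,r4:12
  c15: CDB Add2=12  regs: r0:0,r1:Add1,r2:Add3,r3:12,r4:12
  c16: CDB Add3=-8  regs: r0:0,r1:Add1,r2:-8,r3:12,r4:12
  c17: -  regs: r0:0,r1:Add1,r2:-8,r3:12,r4:12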